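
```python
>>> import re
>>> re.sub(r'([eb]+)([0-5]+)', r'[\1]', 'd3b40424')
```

The pattern matches one or more of one of [eb] (captured); then one or more of a character in [0-5] (captured).
Matches: at [2:8] → 'b40424'.
Each match is replaced using the text its own group 1 captured.

'd3[b]'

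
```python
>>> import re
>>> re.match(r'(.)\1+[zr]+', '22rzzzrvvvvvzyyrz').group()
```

`re.match` only tries the pattern at the start of the string.
The match spans [0:7] → '22rzzzr'.

'22rzzzr'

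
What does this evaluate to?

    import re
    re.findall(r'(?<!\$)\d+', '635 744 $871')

['635', '744', '71']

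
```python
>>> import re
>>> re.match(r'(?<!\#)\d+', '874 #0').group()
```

'874'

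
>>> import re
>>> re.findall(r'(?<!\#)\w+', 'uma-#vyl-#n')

['uma', 'yl']

The negative lookahead/lookbehind blocks any match where the forbidden context is present.
Walking the string: at [0:3] → 'uma'; at [6:8] → 'yl'.
Since nothing is captured, `findall` lists the 2 matched substrings directly.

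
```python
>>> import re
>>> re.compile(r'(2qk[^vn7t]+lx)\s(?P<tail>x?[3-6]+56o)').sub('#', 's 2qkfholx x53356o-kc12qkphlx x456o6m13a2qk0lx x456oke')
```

Pattern: the literal '2qk', then one or more of any character except [vn7t], then the literal 'lx' (captured); then whitespace; then optionally a literal 'x', then one or more of a character in [3-6], then the literal '56o' (captured as 'tail').
`sub` substitutes '#' at each match site.

's #ke'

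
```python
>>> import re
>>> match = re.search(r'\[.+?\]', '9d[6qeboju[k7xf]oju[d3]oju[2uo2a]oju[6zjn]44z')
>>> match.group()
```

With the lazy modifier that quantifier settles for the fewest repetitions that let the rest of the pattern succeed (the atoms after it are unaffected and can still be greedy).
The match spans [2:16] → '[6qeboju[k7xf]'.

'[6qeboju[k7xf]'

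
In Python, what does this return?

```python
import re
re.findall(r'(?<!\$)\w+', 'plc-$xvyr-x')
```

The negative lookaround is zero-width — it rules out positions where the adjacent text would match, without consuming anything.
Matches: at [0:3] → 'plc'; at [6:9] → 'vyr'; at [10:11] → 'x'.
`findall` yields the raw match text (3 of them) because the pattern has no groups.

['plc', 'vyr', 'x']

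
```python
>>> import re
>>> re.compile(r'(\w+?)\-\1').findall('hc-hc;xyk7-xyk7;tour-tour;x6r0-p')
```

`\1` has to match the exact text group 1 already captured.
Walking the string: at [0:5] match 'hc-hc', group 1 = 'hc'; at [6:15] match 'xyk7-xyk7', group 1 = 'xyk7'; at [16:25] match 'tour-tour', group 1 = 'tour'.
With a single group, `findall` returns only what that group captured — 3 items.

['hc', 'xyk7', 'tour']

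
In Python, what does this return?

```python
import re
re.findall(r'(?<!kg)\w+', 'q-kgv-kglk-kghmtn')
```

A negative assertion filters positions out without eating any characters.
Scanning left to right: at [0:1] → 'q'; at [2:5] → 'kgv'; at [6:10] → 'kglk'; at [11:17] → 'kghmtn'.
No capturing groups, so `findall` returns the 4 full match strings.

['q', 'kgv', 'kglk', 'kghmtn']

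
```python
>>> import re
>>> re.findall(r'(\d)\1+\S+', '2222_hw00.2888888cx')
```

['2']

`\1` is not a pattern — it's the concrete string captured by group 1, re-applied verbatim.
Because there's exactly one group, `findall` drops the full match and keeps group 1 from the one hit.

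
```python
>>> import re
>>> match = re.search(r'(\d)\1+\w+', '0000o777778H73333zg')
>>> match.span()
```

`\1` is not a pattern — it's the concrete string captured by group 1, re-applied verbatim.
The match spans [0:19] → '0000o777778H73333zg'.

(0, 19)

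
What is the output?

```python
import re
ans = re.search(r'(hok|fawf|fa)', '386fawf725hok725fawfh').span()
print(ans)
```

(3, 7)

Branches in `(...|...)` are attempted left-to-right; the first branch that allows the whole pattern to succeed is taken.
`re.search` tries every starting position until one works.
The match spans [3:7] → 'fawf'.
Captured: group 1 = 'fawf'.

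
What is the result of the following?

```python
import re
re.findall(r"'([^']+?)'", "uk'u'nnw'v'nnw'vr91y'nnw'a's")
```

['u', 'v', 'vr91y', 'a']

With a single group, `findall` returns only what that group captured — 4 items.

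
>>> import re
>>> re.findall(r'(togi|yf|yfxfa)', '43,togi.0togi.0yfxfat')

['togi', 'togi', 'yf']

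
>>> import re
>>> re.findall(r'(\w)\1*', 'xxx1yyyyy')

['x', '1', 'y']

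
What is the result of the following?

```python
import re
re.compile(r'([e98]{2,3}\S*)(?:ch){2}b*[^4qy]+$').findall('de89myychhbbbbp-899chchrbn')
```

['e89myychhbbbbp-899']

Pattern: 2 to 3 of one of [e98], then zero or more of a non-whitespace character (captured); then the literal 'ch' repeated 2 times, then zero or more of a literal 'b', then one or more of any character except [4qy]; then anchored at the end.
One capturing group, so `findall` returns just the captured substring from the one match — 1 in all.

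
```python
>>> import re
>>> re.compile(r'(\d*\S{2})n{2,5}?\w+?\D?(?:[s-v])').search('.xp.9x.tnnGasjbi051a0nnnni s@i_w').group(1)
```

Pattern: zero or more of a digit, then exactly 2 of a non-whitespace character (captured); then 2 to 5 of a literal 'n' (lazy); then one or more of a word character (lazy), then optionally a non-digit; then a character in [s-v] (non-capturing group).
`re.search` tries every starting position until one works.
The match spans [6:13] → '.tnnGas'.
Captured: group 1 = '.t'.

'.t'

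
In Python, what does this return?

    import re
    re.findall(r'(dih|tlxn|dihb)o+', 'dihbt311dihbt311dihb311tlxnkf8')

[]

With a single group, `findall` returns only what that group captured — 0 items.
Nothing in the string satisfies the pattern, so the list is empty.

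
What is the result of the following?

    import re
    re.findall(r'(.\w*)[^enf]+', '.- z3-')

This matches any character, then zero or more of a word character (captured); then one or more of any character except [enf].
Walking the string: at [0:6] match '.- z3-', group 1 = '.'.
`findall` collects group 1 from the one match (1 total).

['.']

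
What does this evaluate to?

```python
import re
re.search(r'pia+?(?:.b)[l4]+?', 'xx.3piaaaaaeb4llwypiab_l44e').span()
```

(4, 14)

With the lazy modifier that quantifier settles for the fewest repetitions that let the rest of the pattern succeed (the atoms after it are unaffected and can still be greedy).
The match spans [4:14] → 'piaaaaaeb4'.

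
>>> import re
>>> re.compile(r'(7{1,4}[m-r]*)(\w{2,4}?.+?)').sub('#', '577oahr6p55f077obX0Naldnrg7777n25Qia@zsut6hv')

'5#6p55f0#Naldnrg#ia@zsut6hv'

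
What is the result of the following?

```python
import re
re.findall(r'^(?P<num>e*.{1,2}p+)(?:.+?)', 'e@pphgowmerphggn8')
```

The pattern matches anchored at the start of the string; then zero or more of the literal 'e', then 1 to 2 of any character, then one or more of a literal 'p' (captured as 'num'); then one or more of any character (lazy) (non-capturing group).
Matches: at [0:5] match 'e@pph', group 1 = 'e@pp'.
One capturing group, so `findall` returns just the captured substring from the one match — 1 in all.

['e@pp']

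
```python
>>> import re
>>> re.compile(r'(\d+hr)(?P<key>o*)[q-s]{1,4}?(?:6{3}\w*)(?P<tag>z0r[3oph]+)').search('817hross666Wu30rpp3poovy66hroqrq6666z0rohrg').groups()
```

('817hr', 'o', 'z0roh')

This matches one or more of a digit, then the literal 'hr' (captured); then zero or more of a literal 'o' (captured as 'key'); then 1 to 4 of a character in [q-s] (lazy); then exactly 3 of the literal '6', then zero or more of a word character (non-capturing group); then the literal 'z0r', then one or more of one of [3oph] (captured as 'tag').
`search` walks the string left to right and returns the first match it finds.
The match spans [0:41] → '817hross666Wu30rpp3poovy66hroqrq6666z0roh'.
Captured: group 1 = '817hr', group 2 = 'o', group 3 = 'z0roh'.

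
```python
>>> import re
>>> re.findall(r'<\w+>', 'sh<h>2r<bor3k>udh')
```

['<h>', '<bor3k>']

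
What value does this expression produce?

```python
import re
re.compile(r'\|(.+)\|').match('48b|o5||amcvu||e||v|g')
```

`match` is anchored at position 0; if the pattern doesn't fit there, it returns None.
Here the string doesn't start with a match, so the call returns None.

None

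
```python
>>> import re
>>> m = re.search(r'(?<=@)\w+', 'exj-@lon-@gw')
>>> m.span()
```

(5, 8)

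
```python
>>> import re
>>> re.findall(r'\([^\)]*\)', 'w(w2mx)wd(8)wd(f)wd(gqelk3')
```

Scanning left to right: at [1:7] → '(w2mx)'; at [9:12] → '(8)'; at [14:17] → '(f)'.
No capturing groups, so `findall` returns the 3 full match strings.

['(w2mx)', '(8)', '(f)']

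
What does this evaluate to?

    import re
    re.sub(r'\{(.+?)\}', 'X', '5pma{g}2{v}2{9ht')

Because the quantifier is non-greedy, it stops expanding at the earliest point where the rest of the pattern can succeed.
Matches: at [4:7] → '{g}'; at [8:11] → '{v}'.
Every occurrence is swapped for 'X'.

'5pmaX2X2{9ht'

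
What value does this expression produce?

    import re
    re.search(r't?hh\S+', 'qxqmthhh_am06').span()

(4, 13)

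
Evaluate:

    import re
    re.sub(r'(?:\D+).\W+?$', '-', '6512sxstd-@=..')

'6512-'

Pattern: one or more of a non-digit (non-capturing group); then any character, then one or more of a non-word character (lazy); then anchored at the end.
`sub` substitutes '-' at each match site.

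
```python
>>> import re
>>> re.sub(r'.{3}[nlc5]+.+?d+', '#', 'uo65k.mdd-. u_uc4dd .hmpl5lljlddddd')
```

Pattern: exactly 3 of any character, then one or more of one of [nlc5]; then one or more of any character (lazy), then one or more of the literal 'd'.
Matches: at [0:9] → 'uo65k.mdd'; at [12:19] → 'u_uc4dd'; at [21:35] → 'hmpl5lljlddddd'.
Every occurrence is swapped for '#'.

'#-. # .#'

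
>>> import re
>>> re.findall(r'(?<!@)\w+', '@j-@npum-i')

The negative lookaround is zero-width — it rules out positions where the adjacent text would match, without consuming anything.
Since nothing is captured, `findall` lists the 2 matched substrings directly.

['pum', 'i']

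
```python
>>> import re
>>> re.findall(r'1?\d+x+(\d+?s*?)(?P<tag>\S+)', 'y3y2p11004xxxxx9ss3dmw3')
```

[('9', 'ss3dmw3')]

This matches optionally a literal '1'; then one or more of a digit, then one or more of the literal 'x'; then one or more of a digit (lazy), then zero or more of a literal 's' (lazy) (captured); then one or more of a non-whitespace character (captured as 'tag').
Because the quantifier is non-greedy, it stops expanding at the earliest point where the rest of the pattern can succeed.
Matches: at [5:23] match '11004xxxxx9ss3dmw3', groups = ('9', 'ss3dmw3').
With 2 capturing groups, `findall` returns a 2-tuple per match.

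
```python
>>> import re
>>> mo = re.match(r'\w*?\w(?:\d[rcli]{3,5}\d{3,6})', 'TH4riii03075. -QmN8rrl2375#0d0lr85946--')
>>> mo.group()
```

`match` is anchored at position 0; if the pattern doesn't fit there, it returns None.
The match spans [0:12] → 'TH4riii03075'.

'TH4riii03075'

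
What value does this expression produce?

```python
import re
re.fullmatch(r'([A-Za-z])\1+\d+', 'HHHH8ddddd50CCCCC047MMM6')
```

None

`re.fullmatch` requires the pattern to consume the entire string.
Here the pattern can't cover the whole string, so the call returns None.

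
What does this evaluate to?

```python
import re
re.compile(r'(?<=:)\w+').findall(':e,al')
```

['e']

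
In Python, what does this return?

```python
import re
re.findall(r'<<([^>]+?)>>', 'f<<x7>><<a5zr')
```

Because there's exactly one group, `findall` drops the full match and keeps group 1 from the one hit.

['x7']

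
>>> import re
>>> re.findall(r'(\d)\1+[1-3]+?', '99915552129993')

After group 1 captures some text, `\1` only succeeds where that same text appears again.
With a single group, `findall` returns only what that group captured — 3 items.

['9', '5', '9']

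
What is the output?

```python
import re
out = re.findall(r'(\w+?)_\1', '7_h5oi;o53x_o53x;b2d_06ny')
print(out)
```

A backreference is literal: `\1` must see the identical characters the first group matched.
Because there's exactly one group, `findall` drops the full match and keeps group 1 from the one hit.

['o53x']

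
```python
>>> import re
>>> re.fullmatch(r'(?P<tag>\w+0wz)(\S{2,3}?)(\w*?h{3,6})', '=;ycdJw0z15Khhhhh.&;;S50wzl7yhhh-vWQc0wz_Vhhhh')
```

`re.fullmatch` requires the pattern to consume the entire string.
Here the string isn't matched end-to-end, so the call returns None.

None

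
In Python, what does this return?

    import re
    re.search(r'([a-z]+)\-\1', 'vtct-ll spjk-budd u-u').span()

(18, 21)

A backreference is literal: `\1` must see the identical characters the first group matched.
Unlike `match`, `search` isn't anchored — it looks for the pattern anywhere in the string.
The match spans [18:21] → 'u-u'.
Captured: group 1 = 'u'.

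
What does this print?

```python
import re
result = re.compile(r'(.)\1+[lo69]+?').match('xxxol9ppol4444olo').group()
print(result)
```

xxxo

`\1` is not a pattern — it's the concrete string captured by group 1, re-applied verbatim.
`re.match` only tries the pattern at the start of the string.
The match spans [0:4] → 'xxxo'.
Captured: group 1 = 'x'.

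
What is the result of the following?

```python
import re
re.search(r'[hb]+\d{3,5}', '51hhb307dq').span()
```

This matches one or more of one of [hb]; then 3 to 5 of a digit.
`re.search` scans for the first position where the pattern succeeds.
The match spans [2:8] → 'hhb307'.

(2, 8)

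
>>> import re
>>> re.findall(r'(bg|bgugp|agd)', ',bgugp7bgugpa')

Alternation tries branches left to right and keeps the first one that lets the overall match succeed at that position.
`findall` collects group 1 from each match (2 total).

['bg', 'bg']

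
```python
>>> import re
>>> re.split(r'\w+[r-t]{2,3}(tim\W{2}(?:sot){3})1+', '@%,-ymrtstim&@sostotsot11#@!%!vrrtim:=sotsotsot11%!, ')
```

Pattern: one or more of a word character, then 2 to 3 of a character in [r-t]; then the literal 'tim', then exactly 2 of a non-word character, then the literal 'sot' repeated 3 times (captured); then one or more of a literal '1'.
`re.split` interleaves the captured-group text with the surrounding fragments.

['@%,-ymrtstim&@sostotsot11#@!%!', 'tim:=sotsotsot', '%!, ']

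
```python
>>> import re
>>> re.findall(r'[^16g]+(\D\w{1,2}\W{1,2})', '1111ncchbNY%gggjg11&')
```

The pattern matches one or more of any character except [16g]; then a non-digit, then 1 to 2 of a word character, then 1 to 2 of a non-word character (captured).
Walking the string: at [4:12] match 'ncchbNY%', group 1 = 'NY%'; at [15:20] match 'jg11&', group 1 = 'g11&'.
Because there's exactly one group, `findall` drops the full match and keeps group 1 from each hit.

['NY%', 'g11&']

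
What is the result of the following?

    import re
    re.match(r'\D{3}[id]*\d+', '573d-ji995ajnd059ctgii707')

None

The pattern matches exactly 3 of a non-digit, then zero or more of one of [id]; then one or more of a digit.
With `match`, the pattern is implicitly anchored at the beginning.
Here position 0 doesn't satisfy it, so the call returns None.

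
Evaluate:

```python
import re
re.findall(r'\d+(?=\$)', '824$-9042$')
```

Lookahead/lookbehind check context without consuming it, so the matched span excludes the asserted characters.
Scanning left to right: at [0:3] → '824'; at [5:9] → '9042'.
`findall` yields the raw match text (2 of them) because the pattern has no groups.

['824', '9042']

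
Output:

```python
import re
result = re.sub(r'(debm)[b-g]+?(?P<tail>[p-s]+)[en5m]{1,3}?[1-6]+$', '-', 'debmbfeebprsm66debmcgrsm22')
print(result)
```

debmbfeebprsm66-

This matches the literal 'deb', then the literal 'm' (captured); then one or more of a character in [b-g] (lazy); then one or more of a character in [p-s] (captured as 'tail'); then 1 to 3 of one of [en5m] (lazy), then one or more of a character in [1-6]; then anchored at the end.
Matches: at [15:26] → 'debmcgrsm22'.
Every occurrence is swapped for '-'.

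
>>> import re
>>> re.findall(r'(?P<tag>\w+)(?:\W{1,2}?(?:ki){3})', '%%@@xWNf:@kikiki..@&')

Because there's exactly one group, `findall` drops the full match and keeps group 1 from the one hit.

['xWNf']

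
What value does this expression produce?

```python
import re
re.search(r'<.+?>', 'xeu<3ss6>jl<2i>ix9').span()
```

(3, 9)

Because the quantifier is non-greedy, it stops expanding at the earliest point where the rest of the pattern can succeed.
The match spans [3:9] → '<3ss6>'.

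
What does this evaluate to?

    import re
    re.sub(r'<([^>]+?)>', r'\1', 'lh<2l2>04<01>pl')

'lh2l20401pl'

Matches: at [2:7] → '<2l2>'; at [9:13] → '<01>'.
Each match is replaced using the text its own group 1 captured.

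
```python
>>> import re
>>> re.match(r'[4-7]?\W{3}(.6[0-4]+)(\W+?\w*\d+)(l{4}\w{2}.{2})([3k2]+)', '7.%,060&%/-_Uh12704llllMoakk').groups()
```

Pattern: optionally a character in [4-7], then exactly 3 of a non-word character; then any character, then a literal '6', then one or more of a character in [0-4] (captured); then one or more of a non-word character (lazy), then zero or more of a word character, then one or more of a digit (captured); then exactly 4 of the literal 'l', then exactly 2 of a word character, then exactly 2 of any character (captured); then one or more of one of [3k2] (captured).
`re.match` won't scan ahead — the pattern has to work from the very first character.
The match spans [0:28] → '7.%,060&%/-_Uh12704llllMoakk'.
Captured: group 1 = '060', group 2 = '&%/-_Uh12704', group 3 = 'llllMoak', group 4 = 'k'.

('060', '&%/-_Uh12704', 'llllMoak', 'k')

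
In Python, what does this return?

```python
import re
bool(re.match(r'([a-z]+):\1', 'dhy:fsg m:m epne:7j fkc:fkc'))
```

With `match`, the pattern is implicitly anchored at the beginning.
Here the pattern fails at index 0, so the call returns None, and `bool(None)` is False.

False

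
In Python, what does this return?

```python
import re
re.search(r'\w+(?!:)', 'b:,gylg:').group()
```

Because the assertion is negative and zero-width, positions next to the forbidden text are skipped.
The match spans [3:6] → 'gyl'.

'gyl'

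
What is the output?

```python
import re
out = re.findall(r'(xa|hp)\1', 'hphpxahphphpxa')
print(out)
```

['hp', 'hp']

`\1` has to match the exact text group 1 already captured.
Matches: at [0:4] match 'hphp', group 1 = 'hp'; at [6:10] match 'hphp', group 1 = 'hp'.
One capturing group, so `findall` returns just the captured substring from each match — 2 in all.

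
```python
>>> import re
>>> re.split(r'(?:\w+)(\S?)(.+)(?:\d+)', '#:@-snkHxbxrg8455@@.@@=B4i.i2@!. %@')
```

['#:@-', '@', '@.@@=B4i.i', '@!. %@']

Pattern: one or more of a word character (non-capturing group); then optionally a non-whitespace character (captured); then one or more of any character (captured); then one or more of a digit (non-capturing group).
Matches to split on: at [4:29] → 'snkHxbxrg8455@@.@@=B4i.i2'.
With a capturing group present, the delimiter's captured portion is kept in the result list.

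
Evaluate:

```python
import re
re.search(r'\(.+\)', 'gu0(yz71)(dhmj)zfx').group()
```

`re.search` scans for the first position where the pattern succeeds.
The match spans [3:15] → '(yz71)(dhmj)'.

'(yz71)(dhmj)'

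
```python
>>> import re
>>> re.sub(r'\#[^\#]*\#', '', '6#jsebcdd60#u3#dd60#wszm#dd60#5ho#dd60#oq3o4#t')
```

Matches: at [1:12] → '#jsebcdd60#'; at [14:20] → '#dd60#'; at [24:30] → '#dd60#'; at [33:39] → '#dd60#'.
`sub` substitutes '' at each match site.

'6u3wszm5hooq3o4#t'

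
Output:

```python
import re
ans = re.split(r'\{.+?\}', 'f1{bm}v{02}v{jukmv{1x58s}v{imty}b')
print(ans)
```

With the lazy modifier that quantifier settles for the fewest repetitions that let the rest of the pattern succeed (the atoms after it are unaffected and can still be greedy).
Splitting on the pattern gives 5 pieces.

['f1', 'v', 'v', 'v', 'b']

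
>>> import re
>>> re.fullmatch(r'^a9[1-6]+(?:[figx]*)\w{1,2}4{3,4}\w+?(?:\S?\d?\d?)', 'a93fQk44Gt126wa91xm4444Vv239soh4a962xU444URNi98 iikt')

`re.fullmatch` requires the pattern to consume the entire string.
Here the string isn't matched end-to-end, so the call returns None.

None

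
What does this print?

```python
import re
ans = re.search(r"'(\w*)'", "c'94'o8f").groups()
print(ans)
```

The match spans [1:5] → "'94'".
Captured: group 1 = '94'.

('94',)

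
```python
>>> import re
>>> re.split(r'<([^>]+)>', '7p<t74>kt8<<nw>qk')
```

Because the pattern has a capturing group, `split` also inserts each captured text between the pieces.

['7p', 't74', 'kt8', '<nw', 'qk']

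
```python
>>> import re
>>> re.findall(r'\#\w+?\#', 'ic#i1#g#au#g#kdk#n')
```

With no groups in the pattern, `findall` gives back each whole match — 3 here.

['#i1#', '#au#', '#kdk#']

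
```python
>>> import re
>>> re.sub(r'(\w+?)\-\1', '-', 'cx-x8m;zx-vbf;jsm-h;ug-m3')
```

After group 1 captures some text, `\1` only succeeds where that same text appears again.
Matches: at [1:4] → 'x-x'.
Each match is replaced by '-'.

'c-8m;zx-vbf;jsm-h;ug-m3'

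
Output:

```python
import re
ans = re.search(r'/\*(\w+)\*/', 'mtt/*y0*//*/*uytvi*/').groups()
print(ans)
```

('y0',)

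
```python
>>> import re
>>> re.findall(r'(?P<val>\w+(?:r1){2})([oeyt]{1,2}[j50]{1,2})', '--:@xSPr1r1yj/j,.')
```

[('xSPr1r1', 'yj')]

Multiple groups make `findall` return tuples — one 2-tuple for the one match.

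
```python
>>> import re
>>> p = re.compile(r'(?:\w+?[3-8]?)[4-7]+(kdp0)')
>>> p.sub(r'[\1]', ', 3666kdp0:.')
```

This matches one or more of a word character (lazy), then optionally a character in [3-8] (non-capturing group); then one or more of a character in [4-7]; then the literal 'k', then the literal 'dp0' (captured).
The replacement refers to a captured group, so each match is rewritten using its own captured text.

', [kdp0]:.'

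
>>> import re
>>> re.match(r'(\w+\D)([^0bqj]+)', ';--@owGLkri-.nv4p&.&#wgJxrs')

This matches one or more of a word character, then a non-digit (captured); then one or more of any character except [0bqj] (captured).
`re.match` won't scan ahead — the pattern has to work from the very first character.
Here the pattern fails at index 0, so the call returns None.

None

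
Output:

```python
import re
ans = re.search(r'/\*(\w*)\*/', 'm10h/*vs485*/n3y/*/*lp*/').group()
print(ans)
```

`re.search` tries every starting position until one works.
The match spans [4:13] → '/*vs485*/'.
Captured: group 1 = 'vs485'.

/*vs485*/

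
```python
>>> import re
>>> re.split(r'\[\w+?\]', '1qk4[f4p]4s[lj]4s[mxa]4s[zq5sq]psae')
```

['1qk4', '4s', '4s', '4s', 'psae']

Matches to split on: at [4:9] → '[f4p]'; at [11:15] → '[lj]'; at [17:22] → '[mxa]'; at [24:31] → '[zq5sq]'.
The string is cut at each match, leaving 5 pieces.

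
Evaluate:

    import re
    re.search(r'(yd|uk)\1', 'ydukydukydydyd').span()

(8, 12)

The backreference `\1` re-matches whatever the first group consumed, character for character.
`re.search` scans for the first position where the pattern succeeds.
The match spans [8:12] → 'ydyd'.
Captured: group 1 = 'yd'.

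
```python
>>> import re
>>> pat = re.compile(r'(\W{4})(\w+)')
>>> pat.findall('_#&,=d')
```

Pattern: exactly 4 of a non-word character (captured); then one or more of a word character (captured).
Multiple groups make `findall` return tuples — one 2-tuple for the one match.

[('#&,=', 'd')]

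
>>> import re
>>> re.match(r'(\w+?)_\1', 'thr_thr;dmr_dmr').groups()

('thr',)

The match spans [0:7] → 'thr_thr'.
Captured: group 1 = 'thr'.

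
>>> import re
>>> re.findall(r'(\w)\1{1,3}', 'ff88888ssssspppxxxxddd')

['f', '8', 's', 'p', 'x', 'd']

`\1` is not a pattern — it's the concrete string captured by group 1, re-applied verbatim.
One capturing group, so `findall` returns just the captured substring from each match — 6 in all.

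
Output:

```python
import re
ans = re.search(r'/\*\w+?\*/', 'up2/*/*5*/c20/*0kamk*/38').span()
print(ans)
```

(5, 10)

Unlike `match`, `search` isn't anchored — it looks for the pattern anywhere in the string.
The match spans [5:10] → '/*5*/'.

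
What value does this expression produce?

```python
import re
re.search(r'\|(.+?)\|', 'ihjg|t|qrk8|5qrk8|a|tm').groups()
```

Because the quantifier is non-greedy, it stops expanding at the earliest point where the rest of the pattern can succeed.
Unlike `match`, `search` isn't anchored — it looks for the pattern anywhere in the string.
The match spans [4:7] → '|t|'.
Captured: group 1 = 't'.

('t',)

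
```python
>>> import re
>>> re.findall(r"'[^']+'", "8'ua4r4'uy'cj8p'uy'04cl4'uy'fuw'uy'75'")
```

Scanning left to right: at [1:8] → "'ua4r4'"; at [10:16] → "'cj8p'"; at [18:25] → "'04cl4'"; at [27:32] → "'fuw'"; at [34:38] → "'75'".
Since nothing is captured, `findall` lists the 5 matched substrings directly.

["'ua4r4'", "'cj8p'", "'04cl4'", "'fuw'", "'75'"]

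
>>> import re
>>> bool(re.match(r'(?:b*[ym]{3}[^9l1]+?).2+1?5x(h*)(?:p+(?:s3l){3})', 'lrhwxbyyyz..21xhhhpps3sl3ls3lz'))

False

`re.match` only tries the pattern at the start of the string.
Here the string doesn't start with a match, so the call returns None, and `bool(None)` is False.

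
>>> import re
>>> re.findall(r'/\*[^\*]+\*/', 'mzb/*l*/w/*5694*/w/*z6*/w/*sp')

['/*l*/', '/*5694*/', '/*z6*/']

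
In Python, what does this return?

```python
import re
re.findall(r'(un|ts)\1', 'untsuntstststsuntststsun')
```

['ts', 'ts', 'ts']

`\1` has to match the exact text group 1 already captured.
`findall` collects group 1 from each match (3 total).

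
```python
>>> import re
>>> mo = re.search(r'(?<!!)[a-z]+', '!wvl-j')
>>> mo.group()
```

'vl'

`(?!…)`/`(?<!…)` only lets a position through if the neighbouring text does NOT match; no characters are consumed.
Unlike `match`, `search` isn't anchored — it looks for the pattern anywhere in the string.
The match spans [2:4] → 'vl'.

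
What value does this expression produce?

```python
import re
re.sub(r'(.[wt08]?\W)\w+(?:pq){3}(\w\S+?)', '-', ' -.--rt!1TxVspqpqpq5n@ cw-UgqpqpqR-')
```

' -.---@ cw-UgqpqpqR-'

This matches any character, then optionally one of [wt08], then a non-word character (captured); then one or more of a word character, then the literal 'pq' repeated 3 times; then a word character, then one or more of a non-whitespace character (lazy) (captured).
Matches: at [5:21] → 'rt!1TxVspqpqpq5n'.
`sub` substitutes '-' at each match site.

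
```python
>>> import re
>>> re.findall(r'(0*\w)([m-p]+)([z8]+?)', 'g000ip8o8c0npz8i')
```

[('000i', 'p', '8'), ('0n', 'p', 'z')]

Pattern: zero or more of a literal '0', then a word character (captured); then one or more of a character in [m-p] (captured); then one or more of one of [z8] (lazy) (captured).
Scanning left to right: at [1:7] match '000ip8', groups = ('000i', 'p', '8'); at [10:14] match '0npz', groups = ('0n', 'p', 'z').
`findall` packs the 3 group values into a tuple for every match.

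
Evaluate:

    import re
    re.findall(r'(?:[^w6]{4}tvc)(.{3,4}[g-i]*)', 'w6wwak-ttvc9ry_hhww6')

['9ry_hh']

The pattern matches exactly 4 of any character except [w6], then the literal 'tvc' (non-capturing group); then 3 to 4 of any character, then zero or more of a character in [g-i] (captured).
Walking the string: at [4:17] match 'ak-ttvc9ry_hh', group 1 = '9ry_hh'.
One capturing group, so `findall` returns just the captured substring from the one match — 1 in all.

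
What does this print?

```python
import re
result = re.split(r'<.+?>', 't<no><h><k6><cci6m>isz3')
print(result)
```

['t', '', '', '', 'isz3']

With the lazy modifier that quantifier settles for the fewest repetitions that let the rest of the pattern succeed (the atoms after it are unaffected and can still be greedy).
Matches to split on: at [1:5] → '<no>'; at [5:8] → '<h>'; at [8:12] → '<k6>'; at [12:19] → '<cci6m>'.
Each match becomes a cut point; 5 segments remain.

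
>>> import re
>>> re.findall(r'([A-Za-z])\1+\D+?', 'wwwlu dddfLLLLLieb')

The backreference `\1` re-matches whatever the first group consumed, character for character.
Walking the string: at [0:4] match 'wwwl', group 1 = 'w'; at [6:10] match 'dddf', group 1 = 'd'; at [10:16] match 'LLLLLi', group 1 = 'L'.
With a single group, `findall` returns only what that group captured — 3 items.

['w', 'd', 'L']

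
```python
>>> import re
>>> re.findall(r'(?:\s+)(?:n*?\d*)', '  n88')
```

['  ']

Pattern: one or more of whitespace (non-capturing group); then zero or more of the literal 'n' (lazy), then zero or more of a digit (non-capturing group).
Walking the string: at [0:2] → '  '.
With no groups in the pattern, `findall` gives back each whole match — 1 here.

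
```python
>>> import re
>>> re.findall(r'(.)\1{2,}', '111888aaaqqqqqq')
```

['1', '8', 'a', 'q']

After group 1 captures some text, `\1` only succeeds where that same text appears again.
Matches: at [0:3] match '111', group 1 = '1'; at [3:6] match '888', group 1 = '8'; at [6:9] match 'aaa', group 1 = 'a'; at [9:15] match 'qqqqqq', group 1 = 'q'.
`findall` collects group 1 from each match (4 total).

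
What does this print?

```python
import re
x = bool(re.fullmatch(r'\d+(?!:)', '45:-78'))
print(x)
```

For `fullmatch`, every character of the input must be accounted for by the pattern.
Here the pattern can't cover the whole string, so the call returns None, and `bool(None)` is False.

False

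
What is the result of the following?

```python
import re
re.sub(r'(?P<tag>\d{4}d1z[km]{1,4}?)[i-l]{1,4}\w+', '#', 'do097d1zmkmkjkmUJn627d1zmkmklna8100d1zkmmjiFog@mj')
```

'do097d1zmkmkjkmUJn627d1zmkmklna#@mj'

The pattern matches exactly 4 of a digit, then the literal 'd1z', then 1 to 4 of one of [km] (lazy) (captured as 'tag'); then 1 to 4 of a character in [i-l], then one or more of a word character.
Matches: at [31:46] → '8100d1zkmmjiFog'.
Each match is replaced by '#'.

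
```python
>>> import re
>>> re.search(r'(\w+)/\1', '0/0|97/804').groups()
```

('0',)

The match spans [0:3] → '0/0'.
Captured: group 1 = '0'.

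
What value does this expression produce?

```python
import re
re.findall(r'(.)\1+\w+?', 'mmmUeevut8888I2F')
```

['m', 'e', '8']

A backreference is literal: `\1` must see the identical characters the first group matched.
Walking the string: at [0:4] match 'mmmU', group 1 = 'm'; at [4:7] match 'eev', group 1 = 'e'; at [9:14] match '8888I', group 1 = '8'.
One capturing group, so `findall` returns just the captured substring from each match — 3 in all.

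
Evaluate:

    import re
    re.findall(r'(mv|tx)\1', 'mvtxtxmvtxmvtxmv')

A backreference is literal: `\1` must see the identical characters the first group matched.
Because there's exactly one group, `findall` drops the full match and keeps group 1 from the one hit.

['tx']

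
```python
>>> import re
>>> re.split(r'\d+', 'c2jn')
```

['c', 'jn']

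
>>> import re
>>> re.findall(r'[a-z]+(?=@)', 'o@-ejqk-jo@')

Lookahead/lookbehind check context without consuming it, so the matched span excludes the asserted characters.
Walking the string: at [0:1] → 'o'; at [8:10] → 'jo'.
No capturing groups, so `findall` returns the 2 full match strings.

['o', 'jo']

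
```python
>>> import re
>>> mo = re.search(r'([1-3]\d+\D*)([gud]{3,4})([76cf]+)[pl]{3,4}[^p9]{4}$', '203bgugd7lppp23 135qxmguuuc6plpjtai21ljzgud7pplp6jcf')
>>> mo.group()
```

The match spans [35:52] → '21ljzgud7pplp6jcf'.

'21ljzgud7pplp6jcf'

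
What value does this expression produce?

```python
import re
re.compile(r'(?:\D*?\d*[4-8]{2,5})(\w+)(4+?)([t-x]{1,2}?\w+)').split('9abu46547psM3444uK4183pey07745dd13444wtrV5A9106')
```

['9', 'psM3444uK4183pey07745dd1344', '4', 'wtrV5A9106', '']

Pattern: zero or more of a non-digit (lazy), then zero or more of a digit, then 2 to 5 of a character in [4-8] (non-capturing group); then one or more of a word character (captured); then one or more of a literal '4' (lazy) (captured); then 1 to 2 of a character in [t-x] (lazy), then one or more of a word character (captured).
Matches to split on: at [1:47] → 'abu46547psM3444uK4183pey07745dd13444wtrV5A9106'.
`re.split` interleaves the captured-group text with the surrounding fragments.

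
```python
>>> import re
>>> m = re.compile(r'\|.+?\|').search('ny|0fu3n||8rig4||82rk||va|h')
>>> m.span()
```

(2, 9)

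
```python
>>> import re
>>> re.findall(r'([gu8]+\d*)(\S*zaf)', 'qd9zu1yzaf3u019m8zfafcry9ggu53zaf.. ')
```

This matches one or more of one of [gu8], then zero or more of a digit (captured); then zero or more of a non-whitespace character, then the literal 'zaf' (captured).
Multiple groups make `findall` return tuples — one 2-tuple for the one match.

[('u1', 'yzaf3u019m8zfafcry9ggu53zaf')]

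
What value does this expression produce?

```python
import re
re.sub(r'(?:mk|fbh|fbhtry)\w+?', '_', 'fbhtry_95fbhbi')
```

'_ry_95_i'

The regex engine tests alternatives in the order written; an earlier branch that matches wins even if a later one would match more.
Every occurrence is swapped for '_'.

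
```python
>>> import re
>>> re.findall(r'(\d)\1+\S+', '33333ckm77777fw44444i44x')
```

['3']

`\1` is not a pattern — it's the concrete string captured by group 1, re-applied verbatim.
Matches: at [0:24] match '33333ckm77777fw44444i44x', group 1 = '3'.
With a single group, `findall` returns only what that group captured — 1 item.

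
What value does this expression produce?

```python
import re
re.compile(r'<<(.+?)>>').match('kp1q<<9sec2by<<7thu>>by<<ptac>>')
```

`re.match` only tries the pattern at the start of the string.
Here the string doesn't start with a match, so the call returns None.

None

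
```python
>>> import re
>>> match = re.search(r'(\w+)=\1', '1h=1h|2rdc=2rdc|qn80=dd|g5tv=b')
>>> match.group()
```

'1h=1h'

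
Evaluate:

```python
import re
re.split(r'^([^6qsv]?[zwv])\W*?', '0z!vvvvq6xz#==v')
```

The pattern matches anchored at the start of the string; then optionally any character except [6qsv], then one of [zwv] (captured); then zero or more of a non-word character (lazy).
The `?` after the quantifier makes it lazy — it takes as little as possible before letting the rest of the pattern try.
Matches to split on: at [0:2] → '0z'.
The group in the pattern means `split` returns the separators' captures alongside the pieces.

['', '0z', '!vvvvq6xz#==v']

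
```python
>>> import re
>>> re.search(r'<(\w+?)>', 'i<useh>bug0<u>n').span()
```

`re.search` scans for the first position where the pattern succeeds.
The match spans [1:7] → '<useh>'.
Captured: group 1 = 'useh'.

(1, 7)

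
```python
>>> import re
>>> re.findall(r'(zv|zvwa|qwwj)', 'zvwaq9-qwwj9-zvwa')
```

The regex engine tests alternatives in the order written; an earlier branch that matches wins even if a later one would match more.
Walking the string: at [0:2] match 'zv', group 1 = 'zv'; at [7:11] match 'qwwj', group 1 = 'qwwj'; at [13:15] match 'zv', group 1 = 'zv'.
With a single group, `findall` returns only what that group captured — 3 items.

['zv', 'qwwj', 'zv']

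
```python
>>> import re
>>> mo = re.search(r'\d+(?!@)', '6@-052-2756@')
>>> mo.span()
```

(3, 6)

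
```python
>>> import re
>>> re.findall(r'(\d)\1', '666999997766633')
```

A backreference is literal: `\1` must see the identical characters the first group matched.
Scanning left to right: at [0:2] match '66', group 1 = '6'; at [3:5] match '99', group 1 = '9'; at [5:7] match '99', group 1 = '9'; at [8:10] match '77', group 1 = '7'; at [10:12] match '66', group 1 = '6'; ….
Because there's exactly one group, `findall` drops the full match and keeps group 1 from each hit.

['6', '9', '9', '7', '6', '3']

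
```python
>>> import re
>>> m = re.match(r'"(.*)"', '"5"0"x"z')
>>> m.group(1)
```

'5"0"x'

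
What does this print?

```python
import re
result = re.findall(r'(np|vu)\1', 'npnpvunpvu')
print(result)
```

A backreference is literal: `\1` must see the identical characters the first group matched.
Matches: at [0:4] match 'npnp', group 1 = 'np'.
Because there's exactly one group, `findall` drops the full match and keeps group 1 from the one hit.

['np']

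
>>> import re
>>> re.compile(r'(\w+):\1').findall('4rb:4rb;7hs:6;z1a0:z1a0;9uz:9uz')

`\1` has to match the exact text group 1 already captured.
Scanning left to right: at [0:7] match '4rb:4rb', group 1 = '4rb'; at [14:23] match 'z1a0:z1a0', group 1 = 'z1a0'; at [24:31] match '9uz:9uz', group 1 = '9uz'.
One capturing group, so `findall` returns just the captured substring from each match — 3 in all.

['4rb', 'z1a0', '9uz']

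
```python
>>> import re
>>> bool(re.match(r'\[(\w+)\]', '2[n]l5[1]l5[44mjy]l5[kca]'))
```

`re.match` won't scan ahead — the pattern has to work from the very first character.
Here the pattern fails at index 0, so the call returns None, and `bool(None)` is False.

False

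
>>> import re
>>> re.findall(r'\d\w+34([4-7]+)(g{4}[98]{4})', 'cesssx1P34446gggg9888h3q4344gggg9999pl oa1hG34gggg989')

[('4', 'gggg9999')]

Pattern: a digit, then one or more of a word character, then the literal '34'; then one or more of a character in [4-7] (captured); then exactly 4 of a literal 'g', then exactly 4 of one of [98] (captured).
Walking the string: at [6:36] match '1P34446gggg9888h3q4344gggg9999', groups = ('4', 'gggg9999').
With 2 capturing groups, `findall` returns a 2-tuple per match.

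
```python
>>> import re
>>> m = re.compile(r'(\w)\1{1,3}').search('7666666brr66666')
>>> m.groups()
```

('6',)

The match spans [1:5] → '6666'.
Captured: group 1 = '6'.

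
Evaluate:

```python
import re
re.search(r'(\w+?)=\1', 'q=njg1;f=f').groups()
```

A backreference is literal: `\1` must see the identical characters the first group matched.
Unlike `match`, `search` isn't anchored — it looks for the pattern anywhere in the string.
The match spans [7:10] → 'f=f'.
Captured: group 1 = 'f'.

('f',)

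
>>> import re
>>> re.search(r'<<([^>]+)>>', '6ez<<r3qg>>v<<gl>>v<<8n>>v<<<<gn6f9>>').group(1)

'r3qg'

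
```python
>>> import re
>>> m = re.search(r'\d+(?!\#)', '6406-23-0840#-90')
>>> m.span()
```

A negative assertion filters positions out without eating any characters.
`re.search` scans for the first position where the pattern succeeds.
The match spans [0:4] → '6406'.

(0, 4)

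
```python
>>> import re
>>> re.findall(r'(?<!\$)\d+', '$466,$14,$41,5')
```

The negative lookahead/lookbehind blocks any match where the forbidden context is present.
Scanning left to right: at [2:4] → '66'; at [7:8] → '4'; at [11:12] → '1'; at [13:14] → '5'.
No capturing groups, so `findall` returns the 4 full match strings.

['66', '4', '1', '5']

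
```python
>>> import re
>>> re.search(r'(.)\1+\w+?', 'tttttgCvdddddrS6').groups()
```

('t',)

A backreference is literal: `\1` must see the identical characters the first group matched.
`search` walks the string left to right and returns the first match it finds.
The match spans [0:6] → 'tttttg'.
Captured: group 1 = 't'.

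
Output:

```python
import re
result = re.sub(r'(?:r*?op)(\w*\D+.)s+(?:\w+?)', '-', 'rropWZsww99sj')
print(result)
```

-w99sj

This matches zero or more of a literal 'r' (lazy), then the literal 'op' (non-capturing group); then zero or more of a word character, then one or more of a non-digit, then any character (captured); then one or more of a literal 's'; then one or more of a word character (lazy) (non-capturing group).
With the lazy modifier that quantifier settles for the fewest repetitions that let the rest of the pattern succeed (the atoms after it are unaffected and can still be greedy).
Matches: at [0:8] → 'rropWZsw'.
Every occurrence is swapped for '-'.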